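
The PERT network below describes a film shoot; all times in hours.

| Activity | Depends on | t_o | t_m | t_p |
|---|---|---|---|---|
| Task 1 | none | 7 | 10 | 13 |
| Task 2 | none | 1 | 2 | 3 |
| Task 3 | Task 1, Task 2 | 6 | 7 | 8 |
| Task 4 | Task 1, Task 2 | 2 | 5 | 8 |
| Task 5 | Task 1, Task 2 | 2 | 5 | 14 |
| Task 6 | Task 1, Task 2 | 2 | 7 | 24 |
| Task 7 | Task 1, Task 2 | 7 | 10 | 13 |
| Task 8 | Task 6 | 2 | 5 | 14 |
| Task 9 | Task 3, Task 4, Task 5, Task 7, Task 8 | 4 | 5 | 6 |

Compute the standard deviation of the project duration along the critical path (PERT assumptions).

te_Task 1 = (7 + 4·10 + 13)/6 = 60/6 = 10; σ²_Task 1 = ((13−7)/6)² = 1.000
te_Task 2 = (1 + 4·2 + 3)/6 = 12/6 = 2; σ²_Task 2 = ((3−1)/6)² = 0.111
te_Task 3 = (6 + 4·7 + 8)/6 = 42/6 = 7; σ²_Task 3 = ((8−6)/6)² = 0.111
te_Task 4 = (2 + 4·5 + 8)/6 = 30/6 = 5; σ²_Task 4 = ((8−2)/6)² = 1.000
te_Task 5 = (2 + 4·5 + 14)/6 = 36/6 = 6; σ²_Task 5 = ((14−2)/6)² = 4.000
te_Task 6 = (2 + 4·7 + 24)/6 = 54/6 = 9; σ²_Task 6 = ((24−2)/6)² = 13.444
te_Task 7 = (7 + 4·10 + 13)/6 = 60/6 = 10; σ²_Task 7 = ((13−7)/6)² = 1.000
te_Task 8 = (2 + 4·5 + 14)/6 = 36/6 = 6; σ²_Task 8 = ((14−2)/6)² = 4.000
te_Task 9 = (4 + 4·5 + 6)/6 = 30/6 = 5; σ²_Task 9 = ((6−4)/6)² = 0.111

Forward pass:
ES_Task 1 = 0; EF_Task 1 = 10
ES_Task 2 = 0; EF_Task 2 = 2
ES_Task 3 = max(EF_Task 1=10, EF_Task 2=2) = 10; EF_Task 3 = 10+7 = 17
ES_Task 4 = max(EF_Task 1=10, EF_Task 2=2) = 10; EF_Task 4 = 10+5 = 15
ES_Task 5 = max(EF_Task 1=10, EF_Task 2=2) = 10; EF_Task 5 = 10+6 = 16
ES_Task 6 = max(EF_Task 1=10, EF_Task 2=2) = 10; EF_Task 6 = 10+9 = 19
ES_Task 7 = max(EF_Task 1=10, EF_Task 2=2) = 10; EF_Task 7 = 10+10 = 20
ES_Task 8 = 19; EF_Task 8 = 19+6 = 25
ES_Task 9 = max(EF_Task 3=17, EF_Task 4=15, EF_Task 5=16, EF_Task 7=20, EF_Task 8=25) = 25; EF_Task 9 = 25+5 = 30
Expected project duration μ = 30 hours. Critical path: Task 1 → Task 6 → Task 8 → Task 9.

Variance along critical path = 1.000 + 13.444 + 4.000 + 0.111 = 18.556
σ = √18.556 = 4.308 hours

4.31 hours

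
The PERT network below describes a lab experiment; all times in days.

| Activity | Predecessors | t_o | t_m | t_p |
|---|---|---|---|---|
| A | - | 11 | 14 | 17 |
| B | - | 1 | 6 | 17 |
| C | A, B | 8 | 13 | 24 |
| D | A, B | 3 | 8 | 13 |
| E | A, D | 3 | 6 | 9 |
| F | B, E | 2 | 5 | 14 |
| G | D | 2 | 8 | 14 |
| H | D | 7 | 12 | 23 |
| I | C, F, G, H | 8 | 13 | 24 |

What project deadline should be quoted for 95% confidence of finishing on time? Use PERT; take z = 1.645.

te_A = (11 + 4·14 + 17)/6 = 84/6 = 14; σ²_A = ((17−11)/6)² = 1.000
te_B = (1 + 4·6 + 17)/6 = 42/6 = 7; σ²_B = ((17−1)/6)² = 7.111
te_C = (8 + 4·13 + 24)/6 = 84/6 = 14; σ²_C = ((24−8)/6)² = 7.111
te_D = (3 + 4·8 + 13)/6 = 48/6 = 8; σ²_D = ((13−3)/6)² = 2.778
te_E = (3 + 4·6 + 9)/6 = 36/6 = 6; σ²_E = ((9−3)/6)² = 1.000
te_F = (2 + 4·5 + 14)/6 = 36/6 = 6; σ²_F = ((14−2)/6)² = 4.000
te_G = (2 + 4·8 + 14)/6 = 48/6 = 8; σ²_G = ((14−2)/6)² = 4.000
te_H = (7 + 4·12 + 23)/6 = 78/6 = 13; σ²_H = ((23−7)/6)² = 7.111
te_I = (8 + 4·13 + 24)/6 = 84/6 = 14; σ²_I = ((24−8)/6)² = 7.111

Forward pass:
ES_A = 0; EF_A = 14
ES_B = 0; EF_B = 7
ES_C = max(EF_A=14, EF_B=7) = 14; EF_C = 14+14 = 28
ES_D = max(EF_A=14, EF_B=7) = 14; EF_D = 14+8 = 22
ES_E = max(EF_A=14, EF_D=22) = 22; EF_E = 22+6 = 28
ES_F = max(EF_B=7, EF_E=28) = 28; EF_F = 28+6 = 34
ES_G = 22; EF_G = 22+8 = 30
ES_H = 22; EF_H = 22+13 = 35
ES_I = max(EF_C=28, EF_F=34, EF_G=30, EF_H=35) = 35; EF_I = 35+14 = 49
Expected project duration μ = 49 days. Critical path: A → D → H → I.

Variance along critical path = 1.000 + 2.778 + 7.111 + 7.111 = 18.000; σ = 4.243 days.
D = μ + z·σ = 49 + 1.645·4.243 = 56.0 days

56.0 days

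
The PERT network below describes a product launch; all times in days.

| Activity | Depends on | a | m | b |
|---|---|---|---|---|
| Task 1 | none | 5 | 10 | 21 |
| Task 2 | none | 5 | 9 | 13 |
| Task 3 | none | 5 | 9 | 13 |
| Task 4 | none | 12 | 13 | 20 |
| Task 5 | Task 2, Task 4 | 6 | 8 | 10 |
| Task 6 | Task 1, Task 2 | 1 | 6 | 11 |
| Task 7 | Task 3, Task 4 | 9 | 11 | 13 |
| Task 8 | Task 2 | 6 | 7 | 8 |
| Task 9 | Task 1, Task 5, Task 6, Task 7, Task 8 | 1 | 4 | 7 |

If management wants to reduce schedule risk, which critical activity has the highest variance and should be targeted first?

Task 4

te_Task 1 = (5 + 4·10 + 21)/6 = 66/6 = 11; σ²_Task 1 = ((21−5)/6)² = 7.111
te_Task 2 = (5 + 4·9 + 13)/6 = 54/6 = 9; σ²_Task 2 = ((13−5)/6)² = 1.778
te_Task 3 = (5 + 4·9 + 13)/6 = 54/6 = 9; σ²_Task 3 = ((13−5)/6)² = 1.778
te_Task 4 = (12 + 4·13 + 20)/6 = 84/6 = 14; σ²_Task 4 = ((20−12)/6)² = 1.778
te_Task 5 = (6 + 4·8 + 10)/6 = 48/6 = 8; σ²_Task 5 = ((10−6)/6)² = 0.444
te_Task 6 = (1 + 4·6 + 11)/6 = 36/6 = 6; σ²_Task 6 = ((11−1)/6)² = 2.778
te_Task 7 = (9 + 4·11 + 13)/6 = 66/6 = 11; σ²_Task 7 = ((13−9)/6)² = 0.444
te_Task 8 = (6 + 4·7 + 8)/6 = 42/6 = 7; σ²_Task 8 = ((8−6)/6)² = 0.111
te_Task 9 = (1 + 4·4 + 7)/6 = 24/6 = 4; σ²_Task 9 = ((7−1)/6)² = 1.000

Forward pass:
ES_Task 1 = 0; EF_Task 1 = 11
ES_Task 2 = 0; EF_Task 2 = 9
ES_Task 3 = 0; EF_Task 3 = 9
ES_Task 4 = 0; EF_Task 4 = 14
ES_Task 5 = max(EF_Task 2=9, EF_Task 4=14) = 14; EF_Task 5 = 14+8 = 22
ES_Task 6 = max(EF_Task 1=11, EF_Task 2=9) = 11; EF_Task 6 = 11+6 = 17
ES_Task 7 = max(EF_Task 3=9, EF_Task 4=14) = 14; EF_Task 7 = 14+11 = 25
ES_Task 8 = 9; EF_Task 8 = 9+7 = 16
ES_Task 9 = max(EF_Task 1=11, EF_Task 5=22, EF_Task 6=17, EF_Task 7=25, EF_Task 8=16) = 25; EF_Task 9 = 25+4 = 29
Expected project duration μ = 29 days. Critical path: Task 4 → Task 7 → Task 9.

Variances on critical path: σ²_Task 4=1.778, σ²_Task 7=0.444, σ²_Task 9=1.000.
Largest is σ²_Task 4 = 1.778.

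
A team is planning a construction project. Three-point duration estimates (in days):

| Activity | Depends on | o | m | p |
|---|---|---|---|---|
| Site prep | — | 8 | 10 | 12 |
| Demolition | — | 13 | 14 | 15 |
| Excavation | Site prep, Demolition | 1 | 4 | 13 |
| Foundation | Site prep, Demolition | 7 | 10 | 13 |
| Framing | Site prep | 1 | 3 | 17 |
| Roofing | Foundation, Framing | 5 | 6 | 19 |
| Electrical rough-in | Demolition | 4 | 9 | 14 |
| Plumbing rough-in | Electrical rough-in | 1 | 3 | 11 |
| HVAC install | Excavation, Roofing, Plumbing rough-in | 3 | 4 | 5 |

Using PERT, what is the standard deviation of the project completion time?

2.58 days

te_Site prep = (8 + 4·10 + 12)/6 = 60/6 = 10; σ²_Site prep = ((12−8)/6)² = 0.444
te_Demolition = (13 + 4·14 + 15)/6 = 84/6 = 14; σ²_Demolition = ((15−13)/6)² = 0.111
te_Excavation = (1 + 4·4 + 13)/6 = 30/6 = 5; σ²_Excavation = ((13−1)/6)² = 4.000
te_Foundation = (7 + 4·10 + 13)/6 = 60/6 = 10; σ²_Foundation = ((13−7)/6)² = 1.000
te_Framing = (1 + 4·3 + 17)/6 = 30/6 = 5; σ²_Framing = ((17−1)/6)² = 7.111
te_Roofing = (5 + 4·6 + 19)/6 = 48/6 = 8; σ²_Roofing = ((19−5)/6)² = 5.444
te_Electrical rough-in = (4 + 4·9 + 14)/6 = 54/6 = 9; σ²_Electrical rough-in = ((14−4)/6)² = 2.778
te_Plumbing rough-in = (1 + 4·3 + 11)/6 = 24/6 = 4; σ²_Plumbing rough-in = ((11−1)/6)² = 2.778
te_HVAC install = (3 + 4·4 + 5)/6 = 24/6 = 4; σ²_HVAC install = ((5−3)/6)² = 0.111

Forward pass:
ES_Site prep = 0; EF_Site prep = 10
ES_Demolition = 0; EF_Demolition = 14
ES_Excavation = max(EF_Site prep=10, EF_Demolition=14) = 14; EF_Excavation = 14+5 = 19
ES_Foundation = max(EF_Site prep=10, EF_Demolition=14) = 14; EF_Foundation = 14+10 = 24
ES_Framing = 10; EF_Framing = 10+5 = 15
ES_Roofing = max(EF_Foundation=24, EF_Framing=15) = 24; EF_Roofing = 24+8 = 32
ES_Electrical rough-in = 14; EF_Electrical rough-in = 14+9 = 23
ES_Plumbing rough-in = 23; EF_Plumbing rough-in = 23+4 = 27
ES_HVAC install = max(EF_Excavation=19, EF_Roofing=32, EF_Plumbing rough-in=27) = 32; EF_HVAC install = 32+4 = 36
Expected project duration μ = 36 days. Critical path: Demolition → Foundation → Roofing → HVAC install.

Variance along critical path = 0.111 + 1.000 + 5.444 + 0.111 = 6.667
σ = √6.667 = 2.582 days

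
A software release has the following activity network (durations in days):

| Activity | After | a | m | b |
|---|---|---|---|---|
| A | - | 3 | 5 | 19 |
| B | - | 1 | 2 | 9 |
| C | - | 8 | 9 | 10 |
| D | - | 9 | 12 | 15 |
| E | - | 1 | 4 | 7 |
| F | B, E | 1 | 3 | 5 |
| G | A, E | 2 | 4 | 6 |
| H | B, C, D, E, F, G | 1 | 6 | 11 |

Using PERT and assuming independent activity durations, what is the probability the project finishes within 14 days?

te_A = (3 + 4·5 + 19)/6 = 42/6 = 7; σ²_A = ((19−3)/6)² = 7.111
te_B = (1 + 4·2 + 9)/6 = 18/6 = 3; σ²_B = ((9−1)/6)² = 1.778
te_C = (8 + 4·9 + 10)/6 = 54/6 = 9; σ²_C = ((10−8)/6)² = 0.111
te_D = (9 + 4·12 + 15)/6 = 72/6 = 12; σ²_D = ((15−9)/6)² = 1.000
te_E = (1 + 4·4 + 7)/6 = 24/6 = 4; σ²_E = ((7−1)/6)² = 1.000
te_F = (1 + 4·3 + 5)/6 = 18/6 = 3; σ²_F = ((5−1)/6)² = 0.444
te_G = (2 + 4·4 + 6)/6 = 24/6 = 4; σ²_G = ((6−2)/6)² = 0.444
te_H = (1 + 4·6 + 11)/6 = 36/6 = 6; σ²_H = ((11−1)/6)² = 2.778

Forward pass:
ES_A = 0; EF_A = 7
ES_B = 0; EF_B = 3
ES_C = 0; EF_C = 9
ES_D = 0; EF_D = 12
ES_E = 0; EF_E = 4
ES_F = max(EF_B=3, EF_E=4) = 4; EF_F = 4+3 = 7
ES_G = max(EF_A=7, EF_E=4) = 7; EF_G = 7+4 = 11
ES_H = max(EF_B=3, EF_C=9, EF_D=12, EF_E=4, EF_F=7, EF_G=11) = 12; EF_H = 12+6 = 18
Expected project duration μ = 18 days. Critical path: D → H.

Variance along critical path = 1.000 + 2.778 = 3.778; σ = √3.778 = 1.944 days.
Z = (14 − 18) / 1.944 = -2.058
P(T ≤ 14) = Φ(-2.058) ≈ 0.020

0.020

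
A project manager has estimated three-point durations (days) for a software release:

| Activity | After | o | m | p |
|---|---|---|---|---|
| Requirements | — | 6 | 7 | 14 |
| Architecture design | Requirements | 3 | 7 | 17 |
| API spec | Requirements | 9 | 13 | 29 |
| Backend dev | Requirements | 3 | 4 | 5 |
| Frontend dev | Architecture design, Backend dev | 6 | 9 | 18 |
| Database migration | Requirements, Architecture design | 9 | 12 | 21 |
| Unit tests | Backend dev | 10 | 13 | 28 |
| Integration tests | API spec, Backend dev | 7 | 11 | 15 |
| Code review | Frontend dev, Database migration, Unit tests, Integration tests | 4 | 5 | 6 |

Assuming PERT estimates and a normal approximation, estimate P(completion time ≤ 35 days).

te_Requirements = (6 + 4·7 + 14)/6 = 48/6 = 8; σ²_Requirements = ((14−6)/6)² = 1.778
te_Architecture design = (3 + 4·7 + 17)/6 = 48/6 = 8; σ²_Architecture design = ((17−3)/6)² = 5.444
te_API spec = (9 + 4·13 + 29)/6 = 90/6 = 15; σ²_API spec = ((29−9)/6)² = 11.111
te_Backend dev = (3 + 4·4 + 5)/6 = 24/6 = 4; σ²_Backend dev = ((5−3)/6)² = 0.111
te_Frontend dev = (6 + 4·9 + 18)/6 = 60/6 = 10; σ²_Frontend dev = ((18−6)/6)² = 4.000
te_Database migration = (9 + 4·12 + 21)/6 = 78/6 = 13; σ²_Database migration = ((21−9)/6)² = 4.000
te_Unit tests = (10 + 4·13 + 28)/6 = 90/6 = 15; σ²_Unit tests = ((28−10)/6)² = 9.000
te_Integration tests = (7 + 4·11 + 15)/6 = 66/6 = 11; σ²_Integration tests = ((15−7)/6)² = 1.778
te_Code review = (4 + 4·5 + 6)/6 = 30/6 = 5; σ²_Code review = ((6−4)/6)² = 0.111

Forward pass:
ES_Requirements = 0; EF_Requirements = 8
ES_Architecture design = 8; EF_Architecture design = 8+8 = 16
ES_API spec = 8; EF_API spec = 8+15 = 23
ES_Backend dev = 8; EF_Backend dev = 8+4 = 12
ES_Frontend dev = max(EF_Architecture design=16, EF_Backend dev=12) = 16; EF_Frontend dev = 16+10 = 26
ES_Database migration = max(EF_Requirements=8, EF_Architecture design=16) = 16; EF_Database migration = 16+13 = 29
ES_Unit tests = 12; EF_Unit tests = 12+15 = 27
ES_Integration tests = max(EF_API spec=23, EF_Backend dev=12) = 23; EF_Integration tests = 23+11 = 34
ES_Code review = max(EF_Frontend dev=26, EF_Database migration=29, EF_Unit tests=27, EF_Integration tests=34) = 34; EF_Code review = 34+5 = 39
Expected project duration μ = 39 days. Critical path: Requirements → API spec → Integration tests → Code review.

Variance along critical path = 1.778 + 11.111 + 1.778 + 0.111 = 14.778; σ = √14.778 = 3.844 days.
Z = (35 − 39) / 3.844 = -1.041
P(T ≤ 35) = Φ(-1.041) ≈ 0.149

0.149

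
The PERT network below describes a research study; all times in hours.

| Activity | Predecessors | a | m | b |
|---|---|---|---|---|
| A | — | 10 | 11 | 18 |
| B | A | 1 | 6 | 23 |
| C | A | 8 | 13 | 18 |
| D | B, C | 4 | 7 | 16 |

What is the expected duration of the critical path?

33 hours

te_A = (10 + 4·11 + 18)/6 = 72/6 = 12
te_B = (1 + 4·6 + 23)/6 = 48/6 = 8
te_C = (8 + 4·13 + 18)/6 = 78/6 = 13
te_D = (4 + 4·7 + 16)/6 = 48/6 = 8

Forward pass:
ES_A = 0; EF_A = 12
ES_B = 12; EF_B = 12+8 = 20
ES_C = 12; EF_C = 12+13 = 25
ES_D = max(EF_B=20, EF_C=25) = 25; EF_D = 25+8 = 33
Expected project duration μ = 33 hours. Critical path: A → C → D.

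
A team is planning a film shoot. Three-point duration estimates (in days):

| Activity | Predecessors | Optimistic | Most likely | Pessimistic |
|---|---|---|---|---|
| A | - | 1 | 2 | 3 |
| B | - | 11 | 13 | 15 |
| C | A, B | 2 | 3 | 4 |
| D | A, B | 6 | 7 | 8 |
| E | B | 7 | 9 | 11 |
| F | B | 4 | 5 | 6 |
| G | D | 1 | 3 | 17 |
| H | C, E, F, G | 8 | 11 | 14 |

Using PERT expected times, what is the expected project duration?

36 days

te_A = (1 + 4·2 + 3)/6 = 12/6 = 2
te_B = (11 + 4·13 + 15)/6 = 78/6 = 13
te_C = (2 + 4·3 + 4)/6 = 18/6 = 3
te_D = (6 + 4·7 + 8)/6 = 42/6 = 7
te_E = (7 + 4·9 + 11)/6 = 54/6 = 9
te_F = (4 + 4·5 + 6)/6 = 30/6 = 5
te_G = (1 + 4·3 + 17)/6 = 30/6 = 5
te_H = (8 + 4·11 + 14)/6 = 66/6 = 11

Forward pass:
ES_A = 0; EF_A = 2
ES_B = 0; EF_B = 13
ES_C = max(EF_A=2, EF_B=13) = 13; EF_C = 13+3 = 16
ES_D = max(EF_A=2, EF_B=13) = 13; EF_D = 13+7 = 20
ES_E = 13; EF_E = 13+9 = 22
ES_F = 13; EF_F = 13+5 = 18
ES_G = 20; EF_G = 20+5 = 25
ES_H = max(EF_C=16, EF_E=22, EF_F=18, EF_G=25) = 25; EF_H = 25+11 = 36
Expected project duration μ = 36 days. Critical path: B → D → G → H.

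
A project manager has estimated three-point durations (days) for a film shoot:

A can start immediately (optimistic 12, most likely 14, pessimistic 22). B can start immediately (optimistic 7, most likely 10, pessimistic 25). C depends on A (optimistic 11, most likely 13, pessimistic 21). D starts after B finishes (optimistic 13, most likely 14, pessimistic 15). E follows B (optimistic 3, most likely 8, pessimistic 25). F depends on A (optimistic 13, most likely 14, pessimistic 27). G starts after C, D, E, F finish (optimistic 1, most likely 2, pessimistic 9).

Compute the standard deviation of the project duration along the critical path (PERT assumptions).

3.16 days

te_A = (12 + 4·14 + 22)/6 = 90/6 = 15; σ²_A = ((22−12)/6)² = 2.778
te_B = (7 + 4·10 + 25)/6 = 72/6 = 12; σ²_B = ((25−7)/6)² = 9.000
te_C = (11 + 4·13 + 21)/6 = 84/6 = 14; σ²_C = ((21−11)/6)² = 2.778
te_D = (13 + 4·14 + 15)/6 = 84/6 = 14; σ²_D = ((15−13)/6)² = 0.111
te_E = (3 + 4·8 + 25)/6 = 60/6 = 10; σ²_E = ((25−3)/6)² = 13.444
te_F = (13 + 4·14 + 27)/6 = 96/6 = 16; σ²_F = ((27−13)/6)² = 5.444
te_G = (1 + 4·2 + 9)/6 = 18/6 = 3; σ²_G = ((9−1)/6)² = 1.778

Forward pass:
ES_A = 0; EF_A = 15
ES_B = 0; EF_B = 12
ES_C = 15; EF_C = 15+14 = 29
ES_D = 12; EF_D = 12+14 = 26
ES_E = 12; EF_E = 12+10 = 22
ES_F = 15; EF_F = 15+16 = 31
ES_G = max(EF_C=29, EF_D=26, EF_E=22, EF_F=31) = 31; EF_G = 31+3 = 34
Expected project duration μ = 34 days. Critical path: A → F → G.

Variance along critical path = 2.778 + 5.444 + 1.778 = 10.000
σ = √10.000 = 3.162 days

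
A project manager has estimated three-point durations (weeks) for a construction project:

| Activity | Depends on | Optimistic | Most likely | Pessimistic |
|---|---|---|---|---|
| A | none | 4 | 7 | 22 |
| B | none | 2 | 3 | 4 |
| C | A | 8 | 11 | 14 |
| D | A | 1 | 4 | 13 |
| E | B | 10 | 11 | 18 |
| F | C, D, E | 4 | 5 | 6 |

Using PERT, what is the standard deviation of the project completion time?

3.18 weeks

te_A = (4 + 4·7 + 22)/6 = 54/6 = 9; σ²_A = ((22−4)/6)² = 9.000
te_B = (2 + 4·3 + 4)/6 = 18/6 = 3; σ²_B = ((4−2)/6)² = 0.111
te_C = (8 + 4·11 + 14)/6 = 66/6 = 11; σ²_C = ((14−8)/6)² = 1.000
te_D = (1 + 4·4 + 13)/6 = 30/6 = 5; σ²_D = ((13−1)/6)² = 4.000
te_E = (10 + 4·11 + 18)/6 = 72/6 = 12; σ²_E = ((18−10)/6)² = 1.778
te_F = (4 + 4·5 + 6)/6 = 30/6 = 5; σ²_F = ((6−4)/6)² = 0.111

Forward pass:
ES_A = 0; EF_A = 9
ES_B = 0; EF_B = 3
ES_C = 9; EF_C = 9+11 = 20
ES_D = 9; EF_D = 9+5 = 14
ES_E = 3; EF_E = 3+12 = 15
ES_F = max(EF_C=20, EF_D=14, EF_E=15) = 20; EF_F = 20+5 = 25
Expected project duration μ = 25 weeks. Critical path: A → C → F.

Variance along critical path = 9.000 + 1.000 + 0.111 = 10.111
σ = √10.111 = 3.180 weeks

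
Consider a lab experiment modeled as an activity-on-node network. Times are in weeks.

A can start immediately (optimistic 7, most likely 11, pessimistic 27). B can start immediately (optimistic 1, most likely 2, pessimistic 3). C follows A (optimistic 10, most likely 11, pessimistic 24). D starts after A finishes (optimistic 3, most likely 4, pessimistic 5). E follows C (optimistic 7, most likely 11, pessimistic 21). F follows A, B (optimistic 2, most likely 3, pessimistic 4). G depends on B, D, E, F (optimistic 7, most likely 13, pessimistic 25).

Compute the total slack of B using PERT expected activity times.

33 weeks

te_A = (7 + 4·11 + 27)/6 = 78/6 = 13
te_B = (1 + 4·2 + 3)/6 = 12/6 = 2
te_C = (10 + 4·11 + 24)/6 = 78/6 = 13
te_D = (3 + 4·4 + 5)/6 = 24/6 = 4
te_E = (7 + 4·11 + 21)/6 = 72/6 = 12
te_F = (2 + 4·3 + 4)/6 = 18/6 = 3
te_G = (7 + 4·13 + 25)/6 = 84/6 = 14

Forward pass:
ES_A = 0; EF_A = 13
ES_B = 0; EF_B = 2
ES_C = 13; EF_C = 13+13 = 26
ES_D = 13; EF_D = 13+4 = 17
ES_E = 26; EF_E = 26+12 = 38
ES_F = max(EF_A=13, EF_B=2) = 13; EF_F = 13+3 = 16
ES_G = max(EF_B=2, EF_D=17, EF_E=38, EF_F=16) = 38; EF_G = 38+14 = 52
Expected project duration μ = 52 weeks. Critical path: A → C → E → G.

Backward pass:
LF_G = 52; LS_G = 52−14 = 38
LF_F = LS_G = 38; LS_F = 38−3 = 35
LF_E = LS_G = 38; LS_E = 38−12 = 26
LF_D = LS_G = 38; LS_D = 38−4 = 34
LF_C = LS_E = 26; LS_C = 26−13 = 13
LF_B = min(LS_F=35, LS_G=38) = 35; LS_B = 35−2 = 33
LF_A = min(LS_C=13, LS_D=34, LS_F=35) = 13; LS_A = 13−13 = 0
Slack_B = LS_B − ES_B = 33 − 0 = 33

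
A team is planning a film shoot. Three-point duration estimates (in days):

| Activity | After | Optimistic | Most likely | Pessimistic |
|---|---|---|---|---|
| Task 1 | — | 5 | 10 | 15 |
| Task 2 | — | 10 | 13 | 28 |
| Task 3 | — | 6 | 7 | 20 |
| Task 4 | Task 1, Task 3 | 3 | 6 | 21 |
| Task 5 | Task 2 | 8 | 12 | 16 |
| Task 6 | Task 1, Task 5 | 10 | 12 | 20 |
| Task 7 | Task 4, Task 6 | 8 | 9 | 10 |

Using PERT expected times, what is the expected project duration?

49 days

te_Task 1 = (5 + 4·10 + 15)/6 = 60/6 = 10
te_Task 2 = (10 + 4·13 + 28)/6 = 90/6 = 15
te_Task 3 = (6 + 4·7 + 20)/6 = 54/6 = 9
te_Task 4 = (3 + 4·6 + 21)/6 = 48/6 = 8
te_Task 5 = (8 + 4·12 + 16)/6 = 72/6 = 12
te_Task 6 = (10 + 4·12 + 20)/6 = 78/6 = 13
te_Task 7 = (8 + 4·9 + 10)/6 = 54/6 = 9

Forward pass:
ES_Task 1 = 0; EF_Task 1 = 10
ES_Task 2 = 0; EF_Task 2 = 15
ES_Task 3 = 0; EF_Task 3 = 9
ES_Task 4 = max(EF_Task 1=10, EF_Task 3=9) = 10; EF_Task 4 = 10+8 = 18
ES_Task 5 = 15; EF_Task 5 = 15+12 = 27
ES_Task 6 = max(EF_Task 1=10, EF_Task 5=27) = 27; EF_Task 6 = 27+13 = 40
ES_Task 7 = max(EF_Task 4=18, EF_Task 6=40) = 40; EF_Task 7 = 40+9 = 49
Expected project duration μ = 49 days. Critical path: Task 2 → Task 5 → Task 6 → Task 7.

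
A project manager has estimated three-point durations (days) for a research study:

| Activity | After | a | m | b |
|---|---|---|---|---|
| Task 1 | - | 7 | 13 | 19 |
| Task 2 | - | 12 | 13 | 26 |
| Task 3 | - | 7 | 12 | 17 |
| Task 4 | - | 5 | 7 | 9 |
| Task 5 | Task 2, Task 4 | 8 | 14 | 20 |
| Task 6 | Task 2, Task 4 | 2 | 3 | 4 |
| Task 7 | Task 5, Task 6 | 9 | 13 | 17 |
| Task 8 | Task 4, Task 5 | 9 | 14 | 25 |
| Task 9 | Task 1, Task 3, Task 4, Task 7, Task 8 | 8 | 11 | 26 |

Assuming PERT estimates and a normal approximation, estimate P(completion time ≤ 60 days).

te_Task 1 = (7 + 4·13 + 19)/6 = 78/6 = 13; σ²_Task 1 = ((19−7)/6)² = 4.000
te_Task 2 = (12 + 4·13 + 26)/6 = 90/6 = 15; σ²_Task 2 = ((26−12)/6)² = 5.444
te_Task 3 = (7 + 4·12 + 17)/6 = 72/6 = 12; σ²_Task 3 = ((17−7)/6)² = 2.778
te_Task 4 = (5 + 4·7 + 9)/6 = 42/6 = 7; σ²_Task 4 = ((9−5)/6)² = 0.444
te_Task 5 = (8 + 4·14 + 20)/6 = 84/6 = 14; σ²_Task 5 = ((20−8)/6)² = 4.000
te_Task 6 = (2 + 4·3 + 4)/6 = 18/6 = 3; σ²_Task 6 = ((4−2)/6)² = 0.111
te_Task 7 = (9 + 4·13 + 17)/6 = 78/6 = 13; σ²_Task 7 = ((17−9)/6)² = 1.778
te_Task 8 = (9 + 4·14 + 25)/6 = 90/6 = 15; σ²_Task 8 = ((25−9)/6)² = 7.111
te_Task 9 = (8 + 4·11 + 26)/6 = 78/6 = 13; σ²_Task 9 = ((26−8)/6)² = 9.000

Forward pass:
ES_Task 1 = 0; EF_Task 1 = 13
ES_Task 2 = 0; EF_Task 2 = 15
ES_Task 3 = 0; EF_Task 3 = 12
ES_Task 4 = 0; EF_Task 4 = 7
ES_Task 5 = max(EF_Task 2=15, EF_Task 4=7) = 15; EF_Task 5 = 15+14 = 29
ES_Task 6 = max(EF_Task 2=15, EF_Task 4=7) = 15; EF_Task 6 = 15+3 = 18
ES_Task 7 = max(EF_Task 5=29, EF_Task 6=18) = 29; EF_Task 7 = 29+13 = 42
ES_Task 8 = max(EF_Task 4=7, EF_Task 5=29) = 29; EF_Task 8 = 29+15 = 44
ES_Task 9 = max(EF_Task 1=13, EF_Task 3=12, EF_Task 4=7, EF_Task 7=42, EF_Task 8=44) = 44; EF_Task 9 = 44+13 = 57
Expected project duration μ = 57 days. Critical path: Task 2 → Task 5 → Task 8 → Task 9.

Variance along critical path = 5.444 + 4.000 + 7.111 + 9.000 = 25.556; σ = √25.556 = 5.055 days.
Z = (60 − 57) / 5.055 = 0.593
P(T ≤ 60) = Φ(0.593) ≈ 0.724

0.724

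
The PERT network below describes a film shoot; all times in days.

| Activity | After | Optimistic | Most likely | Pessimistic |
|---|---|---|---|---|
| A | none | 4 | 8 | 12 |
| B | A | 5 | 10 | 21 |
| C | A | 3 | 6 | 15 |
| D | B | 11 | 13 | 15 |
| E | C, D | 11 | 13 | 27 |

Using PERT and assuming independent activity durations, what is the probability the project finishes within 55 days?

0.976

te_A = (4 + 4·8 + 12)/6 = 48/6 = 8; σ²_A = ((12−4)/6)² = 1.778
te_B = (5 + 4·10 + 21)/6 = 66/6 = 11; σ²_B = ((21−5)/6)² = 7.111
te_C = (3 + 4·6 + 15)/6 = 42/6 = 7; σ²_C = ((15−3)/6)² = 4.000
te_D = (11 + 4·13 + 15)/6 = 78/6 = 13; σ²_D = ((15−11)/6)² = 0.444
te_E = (11 + 4·13 + 27)/6 = 90/6 = 15; σ²_E = ((27−11)/6)² = 7.111

Forward pass:
ES_A = 0; EF_A = 8
ES_B = 8; EF_B = 8+11 = 19
ES_C = 8; EF_C = 8+7 = 15
ES_D = 19; EF_D = 19+13 = 32
ES_E = max(EF_C=15, EF_D=32) = 32; EF_E = 32+15 = 47
Expected project duration μ = 47 days. Critical path: A → B → D → E.

Variance along critical path = 1.778 + 7.111 + 0.444 + 7.111 = 16.444; σ = √16.444 = 4.055 days.
Z = (55 − 47) / 4.055 = 1.973
P(T ≤ 55) = Φ(1.973) ≈ 0.976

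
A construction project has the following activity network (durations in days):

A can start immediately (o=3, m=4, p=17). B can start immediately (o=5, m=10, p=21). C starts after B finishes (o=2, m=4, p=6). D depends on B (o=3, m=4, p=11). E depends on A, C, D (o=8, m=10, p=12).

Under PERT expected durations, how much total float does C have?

1 days

te_A = (3 + 4·4 + 17)/6 = 36/6 = 6
te_B = (5 + 4·10 + 21)/6 = 66/6 = 11
te_C = (2 + 4·4 + 6)/6 = 24/6 = 4
te_D = (3 + 4·4 + 11)/6 = 30/6 = 5
te_E = (8 + 4·10 + 12)/6 = 60/6 = 10

Forward pass:
ES_A = 0; EF_A = 6
ES_B = 0; EF_B = 11
ES_C = 11; EF_C = 11+4 = 15
ES_D = 11; EF_D = 11+5 = 16
ES_E = max(EF_A=6, EF_C=15, EF_D=16) = 16; EF_E = 16+10 = 26
Expected project duration μ = 26 days. Critical path: B → D → E.

Backward pass:
LF_E = 26; LS_E = 26−10 = 16
LF_D = LS_E = 16; LS_D = 16−5 = 11
LF_C = LS_E = 16; LS_C = 16−4 = 12
LF_B = min(LS_C=12, LS_D=11) = 11; LS_B = 11−11 = 0
LF_A = LS_E = 16; LS_A = 16−6 = 10
Slack_C = LS_C − ES_C = 12 − 11 = 1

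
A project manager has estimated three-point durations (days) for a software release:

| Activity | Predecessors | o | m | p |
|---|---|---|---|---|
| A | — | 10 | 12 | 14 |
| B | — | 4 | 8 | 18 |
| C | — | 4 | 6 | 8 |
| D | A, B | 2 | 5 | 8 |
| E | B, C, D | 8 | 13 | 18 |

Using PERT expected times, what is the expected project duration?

te_A = (10 + 4·12 + 14)/6 = 72/6 = 12
te_B = (4 + 4·8 + 18)/6 = 54/6 = 9
te_C = (4 + 4·6 + 8)/6 = 36/6 = 6
te_D = (2 + 4·5 + 8)/6 = 30/6 = 5
te_E = (8 + 4·13 + 18)/6 = 78/6 = 13

Forward pass:
ES_A = 0; EF_A = 12
ES_B = 0; EF_B = 9
ES_C = 0; EF_C = 6
ES_D = max(EF_A=12, EF_B=9) = 12; EF_D = 12+5 = 17
ES_E = max(EF_B=9, EF_C=6, EF_D=17) = 17; EF_E = 17+13 = 30
Expected project duration μ = 30 days. Critical path: A → D → E.

30 days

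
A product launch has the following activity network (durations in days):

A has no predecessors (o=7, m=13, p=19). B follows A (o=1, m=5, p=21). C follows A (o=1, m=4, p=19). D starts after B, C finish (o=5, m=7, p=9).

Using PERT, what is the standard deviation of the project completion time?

3.94 days

te_A = (7 + 4·13 + 19)/6 = 78/6 = 13; σ²_A = ((19−7)/6)² = 4.000
te_B = (1 + 4·5 + 21)/6 = 42/6 = 7; σ²_B = ((21−1)/6)² = 11.111
te_C = (1 + 4·4 + 19)/6 = 36/6 = 6; σ²_C = ((19−1)/6)² = 9.000
te_D = (5 + 4·7 + 9)/6 = 42/6 = 7; σ²_D = ((9−5)/6)² = 0.444

Forward pass:
ES_A = 0; EF_A = 13
ES_B = 13; EF_B = 13+7 = 20
ES_C = 13; EF_C = 13+6 = 19
ES_D = max(EF_B=20, EF_C=19) = 20; EF_D = 20+7 = 27
Expected project duration μ = 27 days. Critical path: A → B → D.

Variance along critical path = 4.000 + 11.111 + 0.444 = 15.556
σ = √15.556 = 3.944 days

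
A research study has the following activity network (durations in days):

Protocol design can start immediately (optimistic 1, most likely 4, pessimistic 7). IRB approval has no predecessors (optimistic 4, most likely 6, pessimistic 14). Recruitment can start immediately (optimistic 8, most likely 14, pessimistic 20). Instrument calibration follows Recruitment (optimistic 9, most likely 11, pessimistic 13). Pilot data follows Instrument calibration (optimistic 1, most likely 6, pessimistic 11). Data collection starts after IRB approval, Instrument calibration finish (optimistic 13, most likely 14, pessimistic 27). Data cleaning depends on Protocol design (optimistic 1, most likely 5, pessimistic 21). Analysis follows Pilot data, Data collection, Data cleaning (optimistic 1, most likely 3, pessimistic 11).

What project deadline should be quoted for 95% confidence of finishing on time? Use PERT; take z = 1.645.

50.9 days

te_Protocol design = (1 + 4·4 + 7)/6 = 24/6 = 4; σ²_Protocol design = ((7−1)/6)² = 1.000
te_IRB approval = (4 + 4·6 + 14)/6 = 42/6 = 7; σ²_IRB approval = ((14−4)/6)² = 2.778
te_Recruitment = (8 + 4·14 + 20)/6 = 84/6 = 14; σ²_Recruitment = ((20−8)/6)² = 4.000
te_Instrument calibration = (9 + 4·11 + 13)/6 = 66/6 = 11; σ²_Instrument calibration = ((13−9)/6)² = 0.444
te_Pilot data = (1 + 4·6 + 11)/6 = 36/6 = 6; σ²_Pilot data = ((11−1)/6)² = 2.778
te_Data collection = (13 + 4·14 + 27)/6 = 96/6 = 16; σ²_Data collection = ((27−13)/6)² = 5.444
te_Data cleaning = (1 + 4·5 + 21)/6 = 42/6 = 7; σ²_Data cleaning = ((21−1)/6)² = 11.111
te_Analysis = (1 + 4·3 + 11)/6 = 24/6 = 4; σ²_Analysis = ((11−1)/6)² = 2.778

Forward pass:
ES_Protocol design = 0; EF_Protocol design = 4
ES_IRB approval = 0; EF_IRB approval = 7
ES_Recruitment = 0; EF_Recruitment = 14
ES_Instrument calibration = 14; EF_Instrument calibration = 14+11 = 25
ES_Pilot data = 25; EF_Pilot data = 25+6 = 31
ES_Data collection = max(EF_IRB approval=7, EF_Instrument calibration=25) = 25; EF_Data collection = 25+16 = 41
ES_Data cleaning = 4; EF_Data cleaning = 4+7 = 11
ES_Analysis = max(EF_Pilot data=31, EF_Data collection=41, EF_Data cleaning=11) = 41; EF_Analysis = 41+4 = 45
Expected project duration μ = 45 days. Critical path: Recruitment → Instrument calibration → Data collection → Analysis.

Variance along critical path = 4.000 + 0.444 + 5.444 + 2.778 = 12.667; σ = 3.559 days.
D = μ + z·σ = 45 + 1.645·3.559 = 50.9 days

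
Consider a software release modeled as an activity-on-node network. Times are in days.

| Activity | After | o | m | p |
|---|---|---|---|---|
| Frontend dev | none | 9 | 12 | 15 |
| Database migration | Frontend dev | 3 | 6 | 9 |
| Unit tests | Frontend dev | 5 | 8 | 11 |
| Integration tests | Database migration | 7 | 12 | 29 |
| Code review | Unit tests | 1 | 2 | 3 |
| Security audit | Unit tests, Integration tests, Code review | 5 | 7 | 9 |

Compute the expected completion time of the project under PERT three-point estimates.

39 days

te_Frontend dev = (9 + 4·12 + 15)/6 = 72/6 = 12
te_Database migration = (3 + 4·6 + 9)/6 = 36/6 = 6
te_Unit tests = (5 + 4·8 + 11)/6 = 48/6 = 8
te_Integration tests = (7 + 4·12 + 29)/6 = 84/6 = 14
te_Code review = (1 + 4·2 + 3)/6 = 12/6 = 2
te_Security audit = (5 + 4·7 + 9)/6 = 42/6 = 7

Forward pass:
ES_Frontend dev = 0; EF_Frontend dev = 12
ES_Database migration = 12; EF_Database migration = 12+6 = 18
ES_Unit tests = 12; EF_Unit tests = 12+8 = 20
ES_Integration tests = 18; EF_Integration tests = 18+14 = 32
ES_Code review = 20; EF_Code review = 20+2 = 22
ES_Security audit = max(EF_Unit tests=20, EF_Integration tests=32, EF_Code review=22) = 32; EF_Security audit = 32+7 = 39
Expected project duration μ = 39 days. Critical path: Frontend dev → Database migration → Integration tests → Security audit.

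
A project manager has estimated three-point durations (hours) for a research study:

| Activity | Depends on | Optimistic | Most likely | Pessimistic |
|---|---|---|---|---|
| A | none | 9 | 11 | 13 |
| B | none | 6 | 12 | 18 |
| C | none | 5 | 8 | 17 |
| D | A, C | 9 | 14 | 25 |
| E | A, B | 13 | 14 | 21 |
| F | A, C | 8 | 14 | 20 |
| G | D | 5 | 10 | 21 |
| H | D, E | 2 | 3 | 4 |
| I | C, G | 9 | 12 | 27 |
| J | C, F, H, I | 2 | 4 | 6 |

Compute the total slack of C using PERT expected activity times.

2 hours

te_A = (9 + 4·11 + 13)/6 = 66/6 = 11
te_B = (6 + 4·12 + 18)/6 = 72/6 = 12
te_C = (5 + 4·8 + 17)/6 = 54/6 = 9
te_D = (9 + 4·14 + 25)/6 = 90/6 = 15
te_E = (13 + 4·14 + 21)/6 = 90/6 = 15
te_F = (8 + 4·14 + 20)/6 = 84/6 = 14
te_G = (5 + 4·10 + 21)/6 = 66/6 = 11
te_H = (2 + 4·3 + 4)/6 = 18/6 = 3
te_I = (9 + 4·12 + 27)/6 = 84/6 = 14
te_J = (2 + 4·4 + 6)/6 = 24/6 = 4

Forward pass:
ES_A = 0; EF_A = 11
ES_B = 0; EF_B = 12
ES_C = 0; EF_C = 9
ES_D = max(EF_A=11, EF_C=9) = 11; EF_D = 11+15 = 26
ES_E = max(EF_A=11, EF_B=12) = 12; EF_E = 12+15 = 27
ES_F = max(EF_A=11, EF_C=9) = 11; EF_F = 11+14 = 25
ES_G = 26; EF_G = 26+11 = 37
ES_H = max(EF_D=26, EF_E=27) = 27; EF_H = 27+3 = 30
ES_I = max(EF_C=9, EF_G=37) = 37; EF_I = 37+14 = 51
ES_J = max(EF_C=9, EF_F=25, EF_H=30, EF_I=51) = 51; EF_J = 51+4 = 55
Expected project duration μ = 55 hours. Critical path: A → D → G → I → J.

Backward pass:
LF_J = 55; LS_J = 55−4 = 51
LF_I = LS_J = 51; LS_I = 51−14 = 37
LF_H = LS_J = 51; LS_H = 51−3 = 48
LF_G = LS_I = 37; LS_G = 37−11 = 26
LF_F = LS_J = 51; LS_F = 51−14 = 37
LF_E = LS_H = 48; LS_E = 48−15 = 33
LF_D = min(LS_G=26, LS_H=48) = 26; LS_D = 26−15 = 11
LF_C = min(LS_D=11, LS_F=37, LS_I=37, LS_J=51) = 11; LS_C = 11−9 = 2
LF_B = LS_E = 33; LS_B = 33−12 = 21
LF_A = min(LS_D=11, LS_E=33, LS_F=37) = 11; LS_A = 11−11 = 0
Slack_C = LS_C − ES_C = 2 − 0 = 2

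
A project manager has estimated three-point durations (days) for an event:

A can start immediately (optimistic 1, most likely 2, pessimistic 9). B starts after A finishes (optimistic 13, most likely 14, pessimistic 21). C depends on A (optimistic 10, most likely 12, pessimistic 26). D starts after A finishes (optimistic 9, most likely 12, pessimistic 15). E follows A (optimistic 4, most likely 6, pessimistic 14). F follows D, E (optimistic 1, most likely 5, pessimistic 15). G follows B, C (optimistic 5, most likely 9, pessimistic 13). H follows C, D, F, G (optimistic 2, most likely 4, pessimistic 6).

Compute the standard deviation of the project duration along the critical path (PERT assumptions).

2.40 days

te_A = (1 + 4·2 + 9)/6 = 18/6 = 3; σ²_A = ((9−1)/6)² = 1.778
te_B = (13 + 4·14 + 21)/6 = 90/6 = 15; σ²_B = ((21−13)/6)² = 1.778
te_C = (10 + 4·12 + 26)/6 = 84/6 = 14; σ²_C = ((26−10)/6)² = 7.111
te_D = (9 + 4·12 + 15)/6 = 72/6 = 12; σ²_D = ((15−9)/6)² = 1.000
te_E = (4 + 4·6 + 14)/6 = 42/6 = 7; σ²_E = ((14−4)/6)² = 2.778
te_F = (1 + 4·5 + 15)/6 = 36/6 = 6; σ²_F = ((15−1)/6)² = 5.444
te_G = (5 + 4·9 + 13)/6 = 54/6 = 9; σ²_G = ((13−5)/6)² = 1.778
te_H = (2 + 4·4 + 6)/6 = 24/6 = 4; σ²_H = ((6−2)/6)² = 0.444

Forward pass:
ES_A = 0; EF_A = 3
ES_B = 3; EF_B = 3+15 = 18
ES_C = 3; EF_C = 3+14 = 17
ES_D = 3; EF_D = 3+12 = 15
ES_E = 3; EF_E = 3+7 = 10
ES_F = max(EF_D=15, EF_E=10) = 15; EF_F = 15+6 = 21
ES_G = max(EF_B=18, EF_C=17) = 18; EF_G = 18+9 = 27
ES_H = max(EF_C=17, EF_D=15, EF_F=21, EF_G=27) = 27; EF_H = 27+4 = 31
Expected project duration μ = 31 days. Critical path: A → B → G → H.

Variance along critical path = 1.778 + 1.778 + 1.778 + 0.444 = 5.778
σ = √5.778 = 2.404 days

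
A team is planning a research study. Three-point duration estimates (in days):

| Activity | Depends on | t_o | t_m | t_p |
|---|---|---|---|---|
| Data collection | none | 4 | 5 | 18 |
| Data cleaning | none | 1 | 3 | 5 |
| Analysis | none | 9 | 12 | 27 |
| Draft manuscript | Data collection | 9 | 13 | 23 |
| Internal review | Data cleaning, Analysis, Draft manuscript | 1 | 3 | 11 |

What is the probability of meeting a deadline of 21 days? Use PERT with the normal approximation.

te_Data collection = (4 + 4·5 + 18)/6 = 42/6 = 7; σ²_Data collection = ((18−4)/6)² = 5.444
te_Data cleaning = (1 + 4·3 + 5)/6 = 18/6 = 3; σ²_Data cleaning = ((5−1)/6)² = 0.444
te_Analysis = (9 + 4·12 + 27)/6 = 84/6 = 14; σ²_Analysis = ((27−9)/6)² = 9.000
te_Draft manuscript = (9 + 4·13 + 23)/6 = 84/6 = 14; σ²_Draft manuscript = ((23−9)/6)² = 5.444
te_Internal review = (1 + 4·3 + 11)/6 = 24/6 = 4; σ²_Internal review = ((11−1)/6)² = 2.778

Forward pass:
ES_Data collection = 0; EF_Data collection = 7
ES_Data cleaning = 0; EF_Data cleaning = 3
ES_Analysis = 0; EF_Analysis = 14
ES_Draft manuscript = 7; EF_Draft manuscript = 7+14 = 21
ES_Internal review = max(EF_Data cleaning=3, EF_Analysis=14, EF_Draft manuscript=21) = 21; EF_Internal review = 21+4 = 25
Expected project duration μ = 25 days. Critical path: Data collection → Draft manuscript → Internal review.

Variance along critical path = 5.444 + 5.444 + 2.778 = 13.667; σ = √13.667 = 3.697 days.
Z = (21 − 25) / 3.697 = -1.082
P(T ≤ 21) = Φ(-1.082) ≈ 0.140

0.140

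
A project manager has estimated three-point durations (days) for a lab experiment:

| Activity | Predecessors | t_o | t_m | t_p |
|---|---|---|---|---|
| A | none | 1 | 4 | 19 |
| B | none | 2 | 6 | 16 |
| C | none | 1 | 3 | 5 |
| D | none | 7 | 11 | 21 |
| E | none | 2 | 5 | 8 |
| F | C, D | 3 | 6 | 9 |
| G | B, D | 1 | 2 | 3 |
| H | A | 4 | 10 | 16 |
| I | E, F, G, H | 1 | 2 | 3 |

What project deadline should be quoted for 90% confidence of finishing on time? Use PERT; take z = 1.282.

te_A = (1 + 4·4 + 19)/6 = 36/6 = 6; σ²_A = ((19−1)/6)² = 9.000
te_B = (2 + 4·6 + 16)/6 = 42/6 = 7; σ²_B = ((16−2)/6)² = 5.444
te_C = (1 + 4·3 + 5)/6 = 18/6 = 3; σ²_C = ((5−1)/6)² = 0.444
te_D = (7 + 4·11 + 21)/6 = 72/6 = 12; σ²_D = ((21−7)/6)² = 5.444
te_E = (2 + 4·5 + 8)/6 = 30/6 = 5; σ²_E = ((8−2)/6)² = 1.000
te_F = (3 + 4·6 + 9)/6 = 36/6 = 6; σ²_F = ((9−3)/6)² = 1.000
te_G = (1 + 4·2 + 3)/6 = 12/6 = 2; σ²_G = ((3−1)/6)² = 0.111
te_H = (4 + 4·10 + 16)/6 = 60/6 = 10; σ²_H = ((16−4)/6)² = 4.000
te_I = (1 + 4·2 + 3)/6 = 12/6 = 2; σ²_I = ((3−1)/6)² = 0.111

Forward pass:
ES_A = 0; EF_A = 6
ES_B = 0; EF_B = 7
ES_C = 0; EF_C = 3
ES_D = 0; EF_D = 12
ES_E = 0; EF_E = 5
ES_F = max(EF_C=3, EF_D=12) = 12; EF_F = 12+6 = 18
ES_G = max(EF_B=7, EF_D=12) = 12; EF_G = 12+2 = 14
ES_H = 6; EF_H = 6+10 = 16
ES_I = max(EF_E=5, EF_F=18, EF_G=14, EF_H=16) = 18; EF_I = 18+2 = 20
Expected project duration μ = 20 days. Critical path: D → F → I.

Variance along critical path = 5.444 + 1.000 + 0.111 = 6.556; σ = 2.560 days.
D = μ + z·σ = 20 + 1.282·2.560 = 23.3 days

23.3 days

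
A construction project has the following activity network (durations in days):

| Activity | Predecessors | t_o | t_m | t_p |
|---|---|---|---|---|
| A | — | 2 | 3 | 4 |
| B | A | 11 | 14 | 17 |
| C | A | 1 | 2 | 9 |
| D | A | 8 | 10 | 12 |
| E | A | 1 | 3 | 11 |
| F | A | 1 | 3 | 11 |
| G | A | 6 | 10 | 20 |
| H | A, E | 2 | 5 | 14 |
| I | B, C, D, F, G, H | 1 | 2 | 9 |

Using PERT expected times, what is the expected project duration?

te_A = (2 + 4·3 + 4)/6 = 18/6 = 3
te_B = (11 + 4·14 + 17)/6 = 84/6 = 14
te_C = (1 + 4·2 + 9)/6 = 18/6 = 3
te_D = (8 + 4·10 + 12)/6 = 60/6 = 10
te_E = (1 + 4·3 + 11)/6 = 24/6 = 4
te_F = (1 + 4·3 + 11)/6 = 24/6 = 4
te_G = (6 + 4·10 + 20)/6 = 66/6 = 11
te_H = (2 + 4·5 + 14)/6 = 36/6 = 6
te_I = (1 + 4·2 + 9)/6 = 18/6 = 3

Forward pass:
ES_A = 0; EF_A = 3
ES_B = 3; EF_B = 3+14 = 17
ES_C = 3; EF_C = 3+3 = 6
ES_D = 3; EF_D = 3+10 = 13
ES_E = 3; EF_E = 3+4 = 7
ES_F = 3; EF_F = 3+4 = 7
ES_G = 3; EF_G = 3+11 = 14
ES_H = max(EF_A=3, EF_E=7) = 7; EF_H = 7+6 = 13
ES_I = max(EF_B=17, EF_C=6, EF_D=13, EF_F=7, EF_G=14, EF_H=13) = 17; EF_I = 17+3 = 20
Expected project duration μ = 20 days. Critical path: A → B → I.

20 days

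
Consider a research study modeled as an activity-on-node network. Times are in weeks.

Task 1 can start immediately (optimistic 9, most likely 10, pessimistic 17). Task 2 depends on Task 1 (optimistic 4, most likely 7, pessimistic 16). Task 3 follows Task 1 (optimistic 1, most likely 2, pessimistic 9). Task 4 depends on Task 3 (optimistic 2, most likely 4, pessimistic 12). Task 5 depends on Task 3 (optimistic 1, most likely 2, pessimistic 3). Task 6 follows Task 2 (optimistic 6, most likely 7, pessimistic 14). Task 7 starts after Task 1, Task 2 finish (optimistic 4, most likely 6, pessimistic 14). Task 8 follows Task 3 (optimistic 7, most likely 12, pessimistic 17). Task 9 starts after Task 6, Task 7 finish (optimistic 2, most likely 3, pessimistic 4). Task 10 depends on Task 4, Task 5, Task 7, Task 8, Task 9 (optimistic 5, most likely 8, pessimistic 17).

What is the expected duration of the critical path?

39 weeks

te_Task 1 = (9 + 4·10 + 17)/6 = 66/6 = 11
te_Task 2 = (4 + 4·7 + 16)/6 = 48/6 = 8
te_Task 3 = (1 + 4·2 + 9)/6 = 18/6 = 3
te_Task 4 = (2 + 4·4 + 12)/6 = 30/6 = 5
te_Task 5 = (1 + 4·2 + 3)/6 = 12/6 = 2
te_Task 6 = (6 + 4·7 + 14)/6 = 48/6 = 8
te_Task 7 = (4 + 4·6 + 14)/6 = 42/6 = 7
te_Task 8 = (7 + 4·12 + 17)/6 = 72/6 = 12
te_Task 9 = (2 + 4·3 + 4)/6 = 18/6 = 3
te_Task 10 = (5 + 4·8 + 17)/6 = 54/6 = 9

Forward pass:
ES_Task 1 = 0; EF_Task 1 = 11
ES_Task 2 = 11; EF_Task 2 = 11+8 = 19
ES_Task 3 = 11; EF_Task 3 = 11+3 = 14
ES_Task 4 = 14; EF_Task 4 = 14+5 = 19
ES_Task 5 = 14; EF_Task 5 = 14+2 = 16
ES_Task 6 = 19; EF_Task 6 = 19+8 = 27
ES_Task 7 = max(EF_Task 1=11, EF_Task 2=19) = 19; EF_Task 7 = 19+7 = 26
ES_Task 8 = 14; EF_Task 8 = 14+12 = 26
ES_Task 9 = max(EF_Task 6=27, EF_Task 7=26) = 27; EF_Task 9 = 27+3 = 30
ES_Task 10 = max(EF_Task 4=19, EF_Task 5=16, EF_Task 7=26, EF_Task 8=26, EF_Task 9=30) = 30; EF_Task 10 = 30+9 = 39
Expected project duration μ = 39 weeks. Critical path: Task 1 → Task 2 → Task 6 → Task 9 → Task 10.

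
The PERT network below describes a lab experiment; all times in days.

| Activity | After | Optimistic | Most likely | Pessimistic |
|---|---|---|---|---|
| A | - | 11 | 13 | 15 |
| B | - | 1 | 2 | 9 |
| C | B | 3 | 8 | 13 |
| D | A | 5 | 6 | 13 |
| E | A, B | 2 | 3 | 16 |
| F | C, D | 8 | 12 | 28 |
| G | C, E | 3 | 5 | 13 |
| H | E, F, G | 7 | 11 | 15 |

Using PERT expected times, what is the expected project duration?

45 days

te_A = (11 + 4·13 + 15)/6 = 78/6 = 13
te_B = (1 + 4·2 + 9)/6 = 18/6 = 3
te_C = (3 + 4·8 + 13)/6 = 48/6 = 8
te_D = (5 + 4·6 + 13)/6 = 42/6 = 7
te_E = (2 + 4·3 + 16)/6 = 30/6 = 5
te_F = (8 + 4·12 + 28)/6 = 84/6 = 14
te_G = (3 + 4·5 + 13)/6 = 36/6 = 6
te_H = (7 + 4·11 + 15)/6 = 66/6 = 11

Forward pass:
ES_A = 0; EF_A = 13
ES_B = 0; EF_B = 3
ES_C = 3; EF_C = 3+8 = 11
ES_D = 13; EF_D = 13+7 = 20
ES_E = max(EF_A=13, EF_B=3) = 13; EF_E = 13+5 = 18
ES_F = max(EF_C=11, EF_D=20) = 20; EF_F = 20+14 = 34
ES_G = max(EF_C=11, EF_E=18) = 18; EF_G = 18+6 = 24
ES_H = max(EF_E=18, EF_F=34, EF_G=24) = 34; EF_H = 34+11 = 45
Expected project duration μ = 45 days. Critical path: A → D → F → H.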